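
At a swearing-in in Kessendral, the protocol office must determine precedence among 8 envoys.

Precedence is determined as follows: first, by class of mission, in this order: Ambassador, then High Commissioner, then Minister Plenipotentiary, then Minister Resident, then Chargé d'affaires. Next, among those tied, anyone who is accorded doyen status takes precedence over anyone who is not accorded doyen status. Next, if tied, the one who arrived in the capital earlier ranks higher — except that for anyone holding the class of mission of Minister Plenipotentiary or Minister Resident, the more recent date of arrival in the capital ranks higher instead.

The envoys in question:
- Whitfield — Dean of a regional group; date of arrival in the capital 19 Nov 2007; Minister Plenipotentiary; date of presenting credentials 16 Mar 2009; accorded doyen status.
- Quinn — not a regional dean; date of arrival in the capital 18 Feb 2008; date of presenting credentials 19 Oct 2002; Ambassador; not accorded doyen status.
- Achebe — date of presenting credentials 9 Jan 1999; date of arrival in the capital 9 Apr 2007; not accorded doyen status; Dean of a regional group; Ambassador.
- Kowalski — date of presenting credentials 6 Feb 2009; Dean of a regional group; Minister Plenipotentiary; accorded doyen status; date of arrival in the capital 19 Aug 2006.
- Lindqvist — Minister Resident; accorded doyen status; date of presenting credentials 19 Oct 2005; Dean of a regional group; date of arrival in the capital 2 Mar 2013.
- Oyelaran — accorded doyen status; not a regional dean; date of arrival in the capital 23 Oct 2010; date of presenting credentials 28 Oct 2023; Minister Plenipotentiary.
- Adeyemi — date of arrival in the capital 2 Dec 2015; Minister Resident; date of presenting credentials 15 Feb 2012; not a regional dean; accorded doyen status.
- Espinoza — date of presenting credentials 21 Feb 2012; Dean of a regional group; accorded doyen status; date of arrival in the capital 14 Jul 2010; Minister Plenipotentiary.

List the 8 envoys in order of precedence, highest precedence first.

Achebe, Quinn, Oyelaran, Espinoza, Whitfield, Kowalski, Adeyemi, Lindqvist

By class of mission: Achebe and Quinn (Ambassador); then Oyelaran, Espinoza, Whitfield and Kowalski (Minister Plenipotentiary); then Adeyemi and Lindqvist (Minister Resident).
Achebe and Quinn are each not accorded doyen status, so the next rule applies.
Among Achebe and Quinn, by date of arrival in the capital (earlier first): Achebe (9 Apr 2007) before Quinn (18 Feb 2008).
Oyelaran, Espinoza, Whitfield and Kowalski are each accorded doyen status, so the next rule applies.
Among Oyelaran, Espinoza, Whitfield and Kowalski, by date of arrival in the capital (later first) (reversed rule for this group): Oyelaran (23 Oct 2010) before Espinoza (14 Jul 2010) before Whitfield (19 Nov 2007) before Kowalski (19 Aug 2006).
Adeyemi and Lindqvist are each accorded doyen status, so the next rule applies.
Among Adeyemi and Lindqvist, by date of arrival in the capital (later first) (reversed rule for this group): Adeyemi (2 Dec 2015) before Lindqvist (2 Mar 2013).
Full order: Achebe, Quinn, Oyelaran, Espinoza, Whitfield, Kowalski, Adeyemi, Lindqvist.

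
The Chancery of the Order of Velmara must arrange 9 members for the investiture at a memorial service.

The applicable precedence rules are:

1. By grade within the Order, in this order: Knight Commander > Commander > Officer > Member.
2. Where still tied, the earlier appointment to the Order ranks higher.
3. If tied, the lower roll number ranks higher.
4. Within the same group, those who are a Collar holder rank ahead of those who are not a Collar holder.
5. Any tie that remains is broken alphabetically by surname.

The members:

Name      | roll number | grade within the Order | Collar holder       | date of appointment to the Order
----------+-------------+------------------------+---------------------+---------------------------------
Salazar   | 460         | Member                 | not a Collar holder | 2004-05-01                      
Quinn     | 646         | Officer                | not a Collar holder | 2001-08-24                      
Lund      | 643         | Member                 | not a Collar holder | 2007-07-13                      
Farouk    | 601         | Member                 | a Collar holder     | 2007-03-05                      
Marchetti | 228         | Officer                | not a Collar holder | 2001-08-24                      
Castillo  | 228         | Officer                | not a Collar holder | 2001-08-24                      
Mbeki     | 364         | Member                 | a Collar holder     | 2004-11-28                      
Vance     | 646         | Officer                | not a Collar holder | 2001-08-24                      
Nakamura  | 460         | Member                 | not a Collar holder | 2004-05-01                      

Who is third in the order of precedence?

Quinn

By grade within the Order: Castillo, Marchetti, Quinn and Vance (Officer); then Nakamura, Salazar, Mbeki, Farouk and Lund (Member).
Castillo, Marchetti, Quinn and Vance all have date of appointment to the Order 2001-08-24, so the next rule applies.
Among Castillo, Marchetti, Quinn and Vance, by roll number (lower first): Castillo and Marchetti (228) before Quinn and Vance (646).
Castillo and Marchetti are each not a Collar holder, so the next rule applies.
Among Castillo and Marchetti, alphabetically by surname: Castillo before Marchetti.
Quinn and Vance are each not a Collar holder, so the next rule applies.
Among Quinn and Vance, alphabetically by surname: Quinn before Vance.
Among Nakamura, Salazar, Mbeki, Farouk and Lund, by date of appointment to the Order (earlier first): Nakamura and Salazar (2004-05-01) before Mbeki (2004-11-28) before Farouk (2007-03-05) before Lund (2007-07-13).
Nakamura and Salazar both have roll number 460, so the next rule applies.
Nakamura and Salazar are each not a Collar holder, so the next rule applies.
Among Nakamura and Salazar, alphabetically by surname: Nakamura before Salazar.
Order: Castillo, Marchetti, Quinn, Vance, Nakamura, Salazar, Mbeki, Farouk, Lund.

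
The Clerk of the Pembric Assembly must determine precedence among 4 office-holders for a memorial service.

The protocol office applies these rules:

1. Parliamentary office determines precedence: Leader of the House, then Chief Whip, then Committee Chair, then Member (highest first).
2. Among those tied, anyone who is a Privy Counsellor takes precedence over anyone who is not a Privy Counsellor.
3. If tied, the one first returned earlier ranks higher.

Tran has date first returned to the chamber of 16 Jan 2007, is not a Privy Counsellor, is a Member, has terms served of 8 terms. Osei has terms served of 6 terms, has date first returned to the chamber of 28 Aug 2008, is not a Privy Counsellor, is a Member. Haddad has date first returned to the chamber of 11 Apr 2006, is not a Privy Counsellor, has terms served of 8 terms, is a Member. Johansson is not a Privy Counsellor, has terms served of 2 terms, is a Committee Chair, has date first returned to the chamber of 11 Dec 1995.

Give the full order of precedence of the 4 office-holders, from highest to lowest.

By parliamentary office: Johansson (Committee Chair); then Haddad, Tran and Osei (Member).
Haddad, Tran and Osei are each not a Privy Counsellor, so the next rule applies.
Among Haddad, Tran and Osei, by date first returned to the chamber (earlier first): Haddad (11 Apr 2006) before Tran (16 Jan 2007) before Osei (28 Aug 2008).
Full order: Johansson, Haddad, Tran, Osei.

Johansson, Haddad, Tran, Osei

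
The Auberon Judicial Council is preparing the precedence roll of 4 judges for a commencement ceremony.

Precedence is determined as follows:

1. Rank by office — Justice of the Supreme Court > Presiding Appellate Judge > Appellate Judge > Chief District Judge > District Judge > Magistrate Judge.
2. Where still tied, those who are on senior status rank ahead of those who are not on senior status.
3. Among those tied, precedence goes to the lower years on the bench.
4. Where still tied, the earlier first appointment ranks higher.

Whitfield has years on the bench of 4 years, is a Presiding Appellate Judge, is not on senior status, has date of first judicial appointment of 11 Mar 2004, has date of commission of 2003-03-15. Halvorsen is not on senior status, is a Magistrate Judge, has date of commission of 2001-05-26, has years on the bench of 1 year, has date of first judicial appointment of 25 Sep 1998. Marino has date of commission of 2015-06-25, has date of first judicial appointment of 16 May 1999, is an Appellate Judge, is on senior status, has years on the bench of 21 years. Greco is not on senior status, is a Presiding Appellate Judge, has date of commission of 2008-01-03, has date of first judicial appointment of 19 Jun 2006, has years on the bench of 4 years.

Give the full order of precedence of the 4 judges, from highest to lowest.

By office: Whitfield and Greco (Presiding Appellate Judge); then Marino (Appellate Judge); then Halvorsen (Magistrate Judge).
Whitfield and Greco are each not on senior status, so the next rule applies.
Whitfield and Greco both have years on the bench 4 years, so the next rule applies.
Among Whitfield and Greco, by date of first judicial appointment (earlier first): Whitfield (11 Mar 2004) before Greco (19 Jun 2006).
Full order: Whitfield, Greco, Marino, Halvorsen.

Whitfield, Greco, Marino, Halvorsen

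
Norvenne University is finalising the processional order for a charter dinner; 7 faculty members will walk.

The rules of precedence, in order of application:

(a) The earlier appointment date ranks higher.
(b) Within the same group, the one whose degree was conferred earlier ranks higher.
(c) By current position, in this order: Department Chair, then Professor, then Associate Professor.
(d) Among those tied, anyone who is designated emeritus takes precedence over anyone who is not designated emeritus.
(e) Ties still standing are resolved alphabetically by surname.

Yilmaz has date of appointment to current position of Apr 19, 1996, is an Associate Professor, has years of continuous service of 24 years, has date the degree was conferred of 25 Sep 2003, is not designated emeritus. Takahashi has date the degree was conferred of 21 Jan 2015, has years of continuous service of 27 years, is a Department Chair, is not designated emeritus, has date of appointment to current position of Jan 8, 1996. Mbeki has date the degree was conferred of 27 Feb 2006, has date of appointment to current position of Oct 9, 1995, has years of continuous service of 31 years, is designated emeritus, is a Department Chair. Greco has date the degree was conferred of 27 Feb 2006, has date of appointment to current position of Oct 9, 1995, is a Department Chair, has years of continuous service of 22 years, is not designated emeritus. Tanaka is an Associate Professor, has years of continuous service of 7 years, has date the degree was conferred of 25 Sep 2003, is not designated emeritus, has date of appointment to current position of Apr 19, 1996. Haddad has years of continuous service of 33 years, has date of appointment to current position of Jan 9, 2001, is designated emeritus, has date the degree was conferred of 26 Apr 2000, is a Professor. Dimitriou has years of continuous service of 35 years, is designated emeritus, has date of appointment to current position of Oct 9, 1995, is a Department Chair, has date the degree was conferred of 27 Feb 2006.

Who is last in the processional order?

By date of appointment to current position (earlier first): Dimitriou, Mbeki and Greco (each Oct 9, 1995); then Takahashi (Jan 8, 1996); then Tanaka and Yilmaz (both Apr 19, 1996); then Haddad (Jan 9, 2001).
Dimitriou, Mbeki and Greco all have date the degree was conferred 27 Feb 2006, so the next rule applies.
Dimitriou, Mbeki and Greco are each Department Chair, so the next rule applies.
Among Dimitriou, Mbeki and Greco, designated emeritus before not designated emeritus: Dimitriou and Mbeki (designated emeritus) before Greco (not designated emeritus).
Among Dimitriou and Mbeki, alphabetically by surname: Dimitriou before Mbeki.
Tanaka and Yilmaz both have date the degree was conferred 25 Sep 2003, so the next rule applies.
Tanaka and Yilmaz are each Associate Professor, so the next rule applies.
Tanaka and Yilmaz are each not designated emeritus, so the next rule applies.
Among Tanaka and Yilmaz, alphabetically by surname: Tanaka before Yilmaz.
Order: Dimitriou, Mbeki, Greco, Takahashi, Tanaka, Yilmaz, Haddad.

Haddad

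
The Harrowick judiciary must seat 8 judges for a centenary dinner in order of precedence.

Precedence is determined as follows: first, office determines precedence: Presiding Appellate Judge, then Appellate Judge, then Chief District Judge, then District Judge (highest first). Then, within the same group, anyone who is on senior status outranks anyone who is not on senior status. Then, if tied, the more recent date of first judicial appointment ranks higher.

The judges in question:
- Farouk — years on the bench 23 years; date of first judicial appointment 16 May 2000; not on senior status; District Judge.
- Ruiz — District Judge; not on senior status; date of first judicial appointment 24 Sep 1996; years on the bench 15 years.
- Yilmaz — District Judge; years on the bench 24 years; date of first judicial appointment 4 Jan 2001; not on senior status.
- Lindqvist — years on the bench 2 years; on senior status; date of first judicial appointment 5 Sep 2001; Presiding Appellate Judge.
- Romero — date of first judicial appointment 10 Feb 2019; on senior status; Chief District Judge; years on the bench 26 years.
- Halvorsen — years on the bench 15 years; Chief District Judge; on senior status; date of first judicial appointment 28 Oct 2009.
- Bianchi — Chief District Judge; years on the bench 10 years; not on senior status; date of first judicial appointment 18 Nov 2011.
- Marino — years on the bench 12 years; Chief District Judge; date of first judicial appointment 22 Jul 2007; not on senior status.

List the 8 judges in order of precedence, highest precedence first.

By office: Lindqvist (Presiding Appellate Judge); then Romero, Halvorsen, Bianchi and Marino (Chief District Judge); then Yilmaz, Farouk and Ruiz (District Judge).
Among Romero, Halvorsen, Bianchi and Marino, on senior status before not on senior status: Romero and Halvorsen (on senior status) before Bianchi and Marino (not on senior status).
Among Romero and Halvorsen, by date of first judicial appointment (later first): Romero (10 Feb 2019) before Halvorsen (28 Oct 2009).
Among Bianchi and Marino, by date of first judicial appointment (later first): Bianchi (18 Nov 2011) before Marino (22 Jul 2007).
Yilmaz, Farouk and Ruiz are each not on senior status, so the next rule applies.
Among Yilmaz, Farouk and Ruiz, by date of first judicial appointment (later first): Yilmaz (4 Jan 2001) before Farouk (16 May 2000) before Ruiz (24 Sep 1996).
Full order: Lindqvist, Romero, Halvorsen, Bianchi, Marino, Yilmaz, Farouk, Ruiz.

Lindqvist, Romero, Halvorsen, Bianchi, Marino, Yilmaz, Farouk, Ruiz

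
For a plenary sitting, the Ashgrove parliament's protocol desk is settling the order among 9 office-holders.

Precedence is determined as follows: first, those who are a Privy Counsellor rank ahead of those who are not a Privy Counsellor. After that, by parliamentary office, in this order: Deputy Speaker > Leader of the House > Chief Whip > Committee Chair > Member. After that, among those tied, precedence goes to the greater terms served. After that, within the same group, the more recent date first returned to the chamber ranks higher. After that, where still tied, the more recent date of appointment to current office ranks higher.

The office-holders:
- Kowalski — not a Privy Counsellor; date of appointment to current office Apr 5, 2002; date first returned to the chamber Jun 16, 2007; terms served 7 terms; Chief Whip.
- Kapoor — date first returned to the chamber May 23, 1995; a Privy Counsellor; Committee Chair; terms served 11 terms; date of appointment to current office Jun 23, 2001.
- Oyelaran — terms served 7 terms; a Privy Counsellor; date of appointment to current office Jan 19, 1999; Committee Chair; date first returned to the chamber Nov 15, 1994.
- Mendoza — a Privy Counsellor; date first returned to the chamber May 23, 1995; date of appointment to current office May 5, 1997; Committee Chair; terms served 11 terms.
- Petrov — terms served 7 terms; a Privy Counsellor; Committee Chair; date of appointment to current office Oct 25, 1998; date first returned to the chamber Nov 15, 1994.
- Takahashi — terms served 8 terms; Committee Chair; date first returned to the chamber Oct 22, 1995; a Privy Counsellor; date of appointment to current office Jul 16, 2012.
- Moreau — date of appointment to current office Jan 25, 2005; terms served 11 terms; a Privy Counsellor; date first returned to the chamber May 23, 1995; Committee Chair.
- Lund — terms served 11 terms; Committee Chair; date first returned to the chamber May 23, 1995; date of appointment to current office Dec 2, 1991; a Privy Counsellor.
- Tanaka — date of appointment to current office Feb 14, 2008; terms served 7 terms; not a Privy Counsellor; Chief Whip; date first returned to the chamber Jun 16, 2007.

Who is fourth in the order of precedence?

Lund

By the first rule: Moreau, Kapoor, Mendoza, Lund, Takahashi, Oyelaran and Petrov (each a Privy Counsellor); then Tanaka and Kowalski (both not a Privy Counsellor).
Moreau, Kapoor, Mendoza, Lund, Takahashi, Oyelaran and Petrov are each Committee Chair, so the next rule applies.
Among Moreau, Kapoor, Mendoza, Lund, Takahashi, Oyelaran and Petrov, by terms served (higher first): Moreau, Kapoor, Mendoza and Lund (11 terms) before Takahashi (8 terms) before Oyelaran and Petrov (7 terms).
Moreau, Kapoor, Mendoza and Lund all have date first returned to the chamber May 23, 1995, so the next rule applies.
Among Moreau, Kapoor, Mendoza and Lund, by date of appointment to current office (later first): Moreau (Jan 25, 2005) before Kapoor (Jun 23, 2001) before Mendoza (May 5, 1997) before Lund (Dec 2, 1991).
Oyelaran and Petrov both have date first returned to the chamber Nov 15, 1994, so the next rule applies.
Among Oyelaran and Petrov, by date of appointment to current office (later first): Oyelaran (Jan 19, 1999) before Petrov (Oct 25, 1998).
Tanaka and Kowalski are each Chief Whip, so the next rule applies.
Tanaka and Kowalski both have terms served 7 terms, so the next rule applies.
Tanaka and Kowalski both have date first returned to the chamber Jun 16, 2007, so the next rule applies.
Among Tanaka and Kowalski, by date of appointment to current office (later first): Tanaka (Feb 14, 2008) before Kowalski (Apr 5, 2002).
Order: Moreau, Kapoor, Mendoza, Lund, Takahashi, Oyelaran, Petrov, Tanaka, Kowalski.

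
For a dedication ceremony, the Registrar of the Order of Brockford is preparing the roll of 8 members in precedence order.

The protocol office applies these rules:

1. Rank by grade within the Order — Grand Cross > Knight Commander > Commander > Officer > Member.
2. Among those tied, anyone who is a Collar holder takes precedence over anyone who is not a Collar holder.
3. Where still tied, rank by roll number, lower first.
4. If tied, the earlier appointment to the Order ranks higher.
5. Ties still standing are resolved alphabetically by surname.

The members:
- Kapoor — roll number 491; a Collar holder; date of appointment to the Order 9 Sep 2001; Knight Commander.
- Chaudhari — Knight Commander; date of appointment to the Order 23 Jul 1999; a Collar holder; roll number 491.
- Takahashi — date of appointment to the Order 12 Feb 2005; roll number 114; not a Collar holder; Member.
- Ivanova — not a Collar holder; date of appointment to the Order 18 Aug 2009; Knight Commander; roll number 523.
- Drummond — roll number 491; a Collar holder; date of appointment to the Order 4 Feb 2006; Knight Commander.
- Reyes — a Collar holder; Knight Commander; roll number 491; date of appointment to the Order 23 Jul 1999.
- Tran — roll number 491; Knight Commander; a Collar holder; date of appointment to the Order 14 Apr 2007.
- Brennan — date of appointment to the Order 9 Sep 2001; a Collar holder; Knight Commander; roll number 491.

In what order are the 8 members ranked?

By grade within the Order: Chaudhari, Reyes, Brennan, Kapoor, Drummond, Tran and Ivanova (Knight Commander); then Takahashi (Member).
Among Chaudhari, Reyes, Brennan, Kapoor, Drummond, Tran and Ivanova, a Collar holder before not a Collar holder: Chaudhari, Reyes, Brennan, Kapoor, Drummond and Tran (a Collar holder) before Ivanova (not a Collar holder).
Chaudhari, Reyes, Brennan, Kapoor, Drummond and Tran all have roll number 491, so the next rule applies.
Among Chaudhari, Reyes, Brennan, Kapoor, Drummond and Tran, by date of appointment to the Order (earlier first): Chaudhari and Reyes (23 Jul 1999) before Brennan and Kapoor (9 Sep 2001) before Drummond (4 Feb 2006) before Tran (14 Apr 2007).
Among Chaudhari and Reyes, alphabetically by surname: Chaudhari before Reyes.
Among Brennan and Kapoor, alphabetically by surname: Brennan before Kapoor.
Full order: Chaudhari, Reyes, Brennan, Kapoor, Drummond, Tran, Ivanova, Takahashi.

Chaudhari, Reyes, Brennan, Kapoor, Drummond, Tran, Ivanova, Takahashi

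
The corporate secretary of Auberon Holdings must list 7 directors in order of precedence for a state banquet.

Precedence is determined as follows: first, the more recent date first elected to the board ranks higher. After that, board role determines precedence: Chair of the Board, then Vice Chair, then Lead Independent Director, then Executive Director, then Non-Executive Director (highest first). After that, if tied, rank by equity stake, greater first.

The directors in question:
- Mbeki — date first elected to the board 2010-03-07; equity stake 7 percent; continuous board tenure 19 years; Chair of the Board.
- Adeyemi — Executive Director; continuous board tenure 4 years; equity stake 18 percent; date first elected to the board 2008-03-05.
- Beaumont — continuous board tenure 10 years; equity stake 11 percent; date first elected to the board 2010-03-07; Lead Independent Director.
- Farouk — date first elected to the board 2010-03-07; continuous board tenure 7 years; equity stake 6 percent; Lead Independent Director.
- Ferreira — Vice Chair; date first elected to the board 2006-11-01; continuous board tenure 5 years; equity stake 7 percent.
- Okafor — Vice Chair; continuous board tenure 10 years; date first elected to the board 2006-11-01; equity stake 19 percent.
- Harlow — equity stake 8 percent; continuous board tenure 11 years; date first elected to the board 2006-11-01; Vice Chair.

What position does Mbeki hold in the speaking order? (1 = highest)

1

By date first elected to the board (later first): Mbeki, Beaumont and Farouk (each 2010-03-07); then Adeyemi (2008-03-05); then Okafor, Harlow and Ferreira (each 2006-11-01).
Among Mbeki, Beaumont and Farouk, by board role: Mbeki (Chair of the Board) before Beaumont and Farouk (Lead Independent Director).
Among Beaumont and Farouk, by equity stake (higher first): Beaumont (11 percent) before Farouk (6 percent).
Okafor, Harlow and Ferreira are each Vice Chair, so the next rule applies.
Among Okafor, Harlow and Ferreira, by equity stake (higher first): Okafor (19 percent) before Harlow (8 percent) before Ferreira (7 percent).
Order: Mbeki, Beaumont, Farouk, Adeyemi, Okafor, Harlow, Ferreira. So position 1.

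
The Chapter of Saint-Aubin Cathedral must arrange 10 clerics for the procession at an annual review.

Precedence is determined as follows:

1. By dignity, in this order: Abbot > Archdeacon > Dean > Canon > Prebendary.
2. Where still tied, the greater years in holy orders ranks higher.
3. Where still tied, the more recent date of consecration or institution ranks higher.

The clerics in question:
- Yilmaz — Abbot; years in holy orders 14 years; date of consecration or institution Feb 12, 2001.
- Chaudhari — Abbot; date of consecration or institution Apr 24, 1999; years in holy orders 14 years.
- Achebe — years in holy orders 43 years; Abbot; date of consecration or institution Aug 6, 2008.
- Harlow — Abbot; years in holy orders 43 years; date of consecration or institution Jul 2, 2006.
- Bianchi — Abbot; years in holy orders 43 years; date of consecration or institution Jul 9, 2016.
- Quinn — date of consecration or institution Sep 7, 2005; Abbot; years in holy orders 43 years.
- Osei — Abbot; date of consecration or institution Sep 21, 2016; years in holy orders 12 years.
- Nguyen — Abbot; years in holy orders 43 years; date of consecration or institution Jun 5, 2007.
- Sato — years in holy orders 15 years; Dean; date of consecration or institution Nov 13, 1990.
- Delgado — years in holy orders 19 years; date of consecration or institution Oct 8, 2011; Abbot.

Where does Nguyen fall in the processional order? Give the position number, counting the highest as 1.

By dignity: Bianchi, Achebe, Nguyen, Harlow, Quinn, Delgado, Yilmaz, Chaudhari and Osei (Abbot); then Sato (Dean).
Among Bianchi, Achebe, Nguyen, Harlow, Quinn, Delgado, Yilmaz, Chaudhari and Osei, by years in holy orders (higher first): Bianchi, Achebe, Nguyen, Harlow and Quinn (43 years) before Delgado (19 years) before Yilmaz and Chaudhari (14 years) before Osei (12 years).
Among Bianchi, Achebe, Nguyen, Harlow and Quinn, by date of consecration or institution (later first): Bianchi (Jul 9, 2016) before Achebe (Aug 6, 2008) before Nguyen (Jun 5, 2007) before Harlow (Jul 2, 2006) before Quinn (Sep 7, 2005).
Among Yilmaz and Chaudhari, by date of consecration or institution (later first): Yilmaz (Feb 12, 2001) before Chaudhari (Apr 24, 1999).
Order: Bianchi, Achebe, Nguyen, Harlow, Quinn, Delgado, Yilmaz, Chaudhari, Osei, Sato. So position 3.

3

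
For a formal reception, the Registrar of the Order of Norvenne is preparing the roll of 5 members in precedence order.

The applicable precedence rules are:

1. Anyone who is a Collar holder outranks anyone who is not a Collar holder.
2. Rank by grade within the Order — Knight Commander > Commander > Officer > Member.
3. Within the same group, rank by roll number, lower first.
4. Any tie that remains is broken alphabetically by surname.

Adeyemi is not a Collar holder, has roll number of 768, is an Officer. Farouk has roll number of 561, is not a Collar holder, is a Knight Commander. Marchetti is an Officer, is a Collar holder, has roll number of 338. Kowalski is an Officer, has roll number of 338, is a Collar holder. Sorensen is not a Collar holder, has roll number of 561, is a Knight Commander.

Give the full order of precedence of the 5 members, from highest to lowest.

Kowalski, Marchetti, Farouk, Sorensen, Adeyemi

By the first rule: Kowalski and Marchetti (both a Collar holder); then Farouk, Sorensen and Adeyemi (each not a Collar holder).
Kowalski and Marchetti are each Officer, so the next rule applies.
Kowalski and Marchetti both have roll number 338, so the next rule applies.
Among Kowalski and Marchetti, alphabetically by surname: Kowalski before Marchetti.
Among Farouk, Sorensen and Adeyemi, by grade within the Order: Farouk and Sorensen (Knight Commander) before Adeyemi (Officer).
Farouk and Sorensen both have roll number 561, so the next rule applies.
Among Farouk and Sorensen, alphabetically by surname: Farouk before Sorensen.
Full order: Kowalski, Marchetti, Farouk, Sorensen, Adeyemi.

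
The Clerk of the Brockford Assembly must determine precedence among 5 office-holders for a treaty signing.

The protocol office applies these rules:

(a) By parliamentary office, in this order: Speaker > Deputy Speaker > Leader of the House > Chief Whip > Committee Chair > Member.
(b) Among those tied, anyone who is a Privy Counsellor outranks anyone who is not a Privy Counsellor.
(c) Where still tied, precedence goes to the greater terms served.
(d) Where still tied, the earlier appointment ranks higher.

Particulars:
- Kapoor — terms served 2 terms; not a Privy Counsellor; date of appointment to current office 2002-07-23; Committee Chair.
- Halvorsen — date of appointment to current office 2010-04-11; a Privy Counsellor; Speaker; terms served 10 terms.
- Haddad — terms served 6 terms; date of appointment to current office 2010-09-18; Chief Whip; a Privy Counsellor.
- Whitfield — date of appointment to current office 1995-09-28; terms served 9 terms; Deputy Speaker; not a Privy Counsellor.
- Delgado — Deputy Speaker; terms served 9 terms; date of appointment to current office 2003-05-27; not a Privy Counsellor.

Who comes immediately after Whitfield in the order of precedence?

Delgado

By parliamentary office: Halvorsen (Speaker); then Whitfield and Delgado (Deputy Speaker); then Haddad (Chief Whip); then Kapoor (Committee Chair).
Whitfield and Delgado are each not a Privy Counsellor, so the next rule applies.
Whitfield and Delgado both have terms served 9 terms, so the next rule applies.
Among Whitfield and Delgado, by date of appointment to current office (earlier first): Whitfield (1995-09-28) before Delgado (2003-05-27).
Order: Halvorsen, Whitfield, Delgado, Haddad, Kapoor.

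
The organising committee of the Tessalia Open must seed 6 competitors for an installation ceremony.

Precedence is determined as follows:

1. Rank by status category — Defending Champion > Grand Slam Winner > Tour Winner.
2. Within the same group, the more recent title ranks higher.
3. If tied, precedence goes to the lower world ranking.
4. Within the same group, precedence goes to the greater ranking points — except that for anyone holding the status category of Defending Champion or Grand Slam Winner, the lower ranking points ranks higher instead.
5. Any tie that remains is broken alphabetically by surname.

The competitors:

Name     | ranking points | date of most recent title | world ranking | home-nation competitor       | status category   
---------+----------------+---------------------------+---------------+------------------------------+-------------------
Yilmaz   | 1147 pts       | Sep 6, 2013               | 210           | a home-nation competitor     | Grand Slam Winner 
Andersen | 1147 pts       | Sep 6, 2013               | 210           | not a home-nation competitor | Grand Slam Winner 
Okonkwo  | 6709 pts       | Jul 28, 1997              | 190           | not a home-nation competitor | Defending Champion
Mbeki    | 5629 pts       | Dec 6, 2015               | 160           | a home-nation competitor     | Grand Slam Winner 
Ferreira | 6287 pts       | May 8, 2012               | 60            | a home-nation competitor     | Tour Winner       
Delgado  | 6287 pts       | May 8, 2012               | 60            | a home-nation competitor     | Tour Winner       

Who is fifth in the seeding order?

Delgado

By status category: Okonkwo (Defending Champion); then Mbeki, Andersen and Yilmaz (Grand Slam Winner); then Delgado and Ferreira (Tour Winner).
Among Mbeki, Andersen and Yilmaz, by date of most recent title (later first): Mbeki (Dec 6, 2015) before Andersen and Yilmaz (Sep 6, 2013).
Andersen and Yilmaz both have world ranking 210, so the next rule applies.
Andersen and Yilmaz both have ranking points 1147 pts, so the next rule applies.
Among Andersen and Yilmaz, alphabetically by surname: Andersen before Yilmaz.
Delgado and Ferreira both have date of most recent title May 8, 2012, so the next rule applies.
Delgado and Ferreira both have world ranking 60, so the next rule applies.
Delgado and Ferreira both have ranking points 6287 pts, so the next rule applies.
Among Delgado and Ferreira, alphabetically by surname: Delgado before Ferreira.
Order: Okonkwo, Mbeki, Andersen, Yilmaz, Delgado, Ferreira.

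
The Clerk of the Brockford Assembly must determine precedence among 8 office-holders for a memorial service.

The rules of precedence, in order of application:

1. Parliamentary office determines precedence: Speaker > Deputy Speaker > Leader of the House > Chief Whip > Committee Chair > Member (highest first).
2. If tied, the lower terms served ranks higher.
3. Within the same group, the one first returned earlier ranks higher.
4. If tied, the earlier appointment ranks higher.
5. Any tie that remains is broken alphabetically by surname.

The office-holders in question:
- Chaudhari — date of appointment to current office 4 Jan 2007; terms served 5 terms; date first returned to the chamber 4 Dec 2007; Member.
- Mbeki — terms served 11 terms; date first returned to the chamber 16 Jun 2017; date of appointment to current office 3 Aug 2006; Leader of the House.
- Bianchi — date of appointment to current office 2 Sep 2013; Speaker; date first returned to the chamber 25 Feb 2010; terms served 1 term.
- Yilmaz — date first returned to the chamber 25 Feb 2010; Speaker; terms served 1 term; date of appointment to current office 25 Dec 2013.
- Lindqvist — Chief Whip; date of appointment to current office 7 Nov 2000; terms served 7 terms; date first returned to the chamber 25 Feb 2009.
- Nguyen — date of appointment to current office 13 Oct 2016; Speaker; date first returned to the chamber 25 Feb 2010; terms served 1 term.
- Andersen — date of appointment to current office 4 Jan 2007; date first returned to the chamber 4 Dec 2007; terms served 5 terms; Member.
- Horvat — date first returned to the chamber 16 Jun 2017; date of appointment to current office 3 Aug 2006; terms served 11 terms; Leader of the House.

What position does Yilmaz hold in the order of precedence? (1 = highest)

2

By parliamentary office: Bianchi, Yilmaz and Nguyen (Speaker); then Horvat and Mbeki (Leader of the House); then Lindqvist (Chief Whip); then Andersen and Chaudhari (Member).
Bianchi, Yilmaz and Nguyen all have terms served 1 term, so the next rule applies.
Bianchi, Yilmaz and Nguyen all have date first returned to the chamber 25 Feb 2010, so the next rule applies.
Among Bianchi, Yilmaz and Nguyen, by date of appointment to current office (earlier first): Bianchi (2 Sep 2013) before Yilmaz (25 Dec 2013) before Nguyen (13 Oct 2016).
Horvat and Mbeki both have terms served 11 terms, so the next rule applies.
Horvat and Mbeki both have date first returned to the chamber 16 Jun 2017, so the next rule applies.
Horvat and Mbeki both have date of appointment to current office 3 Aug 2006, so the next rule applies.
Among Horvat and Mbeki, alphabetically by surname: Horvat before Mbeki.
Andersen and Chaudhari both have terms served 5 terms, so the next rule applies.
Andersen and Chaudhari both have date first returned to the chamber 4 Dec 2007, so the next rule applies.
Andersen and Chaudhari both have date of appointment to current office 4 Jan 2007, so the next rule applies.
Among Andersen and Chaudhari, alphabetically by surname: Andersen before Chaudhari.
Order: Bianchi, Yilmaz, Nguyen, Horvat, Mbeki, Lindqvist, Andersen, Chaudhari. So position 2.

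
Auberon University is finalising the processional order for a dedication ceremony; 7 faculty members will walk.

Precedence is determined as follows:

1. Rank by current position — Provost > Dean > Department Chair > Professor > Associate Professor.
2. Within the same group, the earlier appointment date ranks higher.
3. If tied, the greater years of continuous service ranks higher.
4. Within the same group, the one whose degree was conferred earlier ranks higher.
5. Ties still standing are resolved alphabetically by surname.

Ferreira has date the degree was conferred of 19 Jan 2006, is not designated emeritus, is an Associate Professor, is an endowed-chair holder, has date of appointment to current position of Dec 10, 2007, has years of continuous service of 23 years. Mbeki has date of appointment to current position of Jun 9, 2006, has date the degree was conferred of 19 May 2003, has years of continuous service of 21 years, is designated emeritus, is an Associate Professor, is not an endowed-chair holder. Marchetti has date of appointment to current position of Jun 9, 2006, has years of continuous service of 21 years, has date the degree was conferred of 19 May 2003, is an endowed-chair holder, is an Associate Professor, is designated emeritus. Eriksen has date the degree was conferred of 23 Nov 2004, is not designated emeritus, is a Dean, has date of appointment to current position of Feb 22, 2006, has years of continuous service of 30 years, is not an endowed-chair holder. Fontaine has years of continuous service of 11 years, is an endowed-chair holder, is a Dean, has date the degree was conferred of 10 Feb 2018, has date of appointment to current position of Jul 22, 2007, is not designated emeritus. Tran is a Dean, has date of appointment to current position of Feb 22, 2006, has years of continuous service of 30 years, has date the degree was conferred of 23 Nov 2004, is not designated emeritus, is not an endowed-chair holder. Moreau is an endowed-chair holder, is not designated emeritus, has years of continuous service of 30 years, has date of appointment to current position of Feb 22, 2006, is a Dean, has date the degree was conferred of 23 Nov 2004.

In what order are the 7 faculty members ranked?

By current position: Eriksen, Moreau, Tran and Fontaine (Dean); then Marchetti, Mbeki and Ferreira (Associate Professor).
Among Eriksen, Moreau, Tran and Fontaine, by date of appointment to current position (earlier first): Eriksen, Moreau and Tran (Feb 22, 2006) before Fontaine (Jul 22, 2007).
Eriksen, Moreau and Tran all have years of continuous service 30 years, so the next rule applies.
Eriksen, Moreau and Tran all have date the degree was conferred 23 Nov 2004, so the next rule applies.
Among Eriksen, Moreau and Tran, alphabetically by surname: Eriksen before Moreau before Tran.
Among Marchetti, Mbeki and Ferreira, by date of appointment to current position (earlier first): Marchetti and Mbeki (Jun 9, 2006) before Ferreira (Dec 10, 2007).
Marchetti and Mbeki both have years of continuous service 21 years, so the next rule applies.
Marchetti and Mbeki both have date the degree was conferred 19 May 2003, so the next rule applies.
Among Marchetti and Mbeki, alphabetically by surname: Marchetti before Mbeki.
Full order: Eriksen, Moreau, Tran, Fontaine, Marchetti, Mbeki, Ferreira.

Eriksen, Moreau, Tran, Fontaine, Marchetti, Mbeki, Ferreira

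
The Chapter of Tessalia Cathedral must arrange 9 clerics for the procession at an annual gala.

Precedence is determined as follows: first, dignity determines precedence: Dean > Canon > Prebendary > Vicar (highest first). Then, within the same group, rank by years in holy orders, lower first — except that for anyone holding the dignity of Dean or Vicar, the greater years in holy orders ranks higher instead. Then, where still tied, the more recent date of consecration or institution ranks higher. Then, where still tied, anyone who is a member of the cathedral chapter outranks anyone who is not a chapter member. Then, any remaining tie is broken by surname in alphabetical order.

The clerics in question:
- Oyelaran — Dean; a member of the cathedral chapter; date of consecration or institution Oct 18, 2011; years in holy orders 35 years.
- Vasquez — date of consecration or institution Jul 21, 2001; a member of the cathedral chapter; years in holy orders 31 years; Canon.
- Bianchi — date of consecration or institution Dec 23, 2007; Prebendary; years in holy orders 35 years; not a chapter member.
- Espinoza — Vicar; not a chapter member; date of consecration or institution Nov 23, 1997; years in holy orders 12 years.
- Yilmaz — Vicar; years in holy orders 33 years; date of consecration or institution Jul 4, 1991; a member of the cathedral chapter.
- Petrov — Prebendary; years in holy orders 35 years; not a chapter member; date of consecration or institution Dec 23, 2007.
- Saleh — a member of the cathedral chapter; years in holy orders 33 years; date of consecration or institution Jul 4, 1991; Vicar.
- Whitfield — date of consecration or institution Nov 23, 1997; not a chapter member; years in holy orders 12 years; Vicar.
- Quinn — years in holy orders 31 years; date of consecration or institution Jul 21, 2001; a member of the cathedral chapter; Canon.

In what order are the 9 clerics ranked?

Oyelaran, Quinn, Vasquez, Bianchi, Petrov, Saleh, Yilmaz, Espinoza, Whitfield

By dignity: Oyelaran (Dean); then Quinn and Vasquez (Canon); then Bianchi and Petrov (Prebendary); then Saleh, Yilmaz, Espinoza and Whitfield (Vicar).
Quinn and Vasquez both have years in holy orders 31 years, so the next rule applies.
Quinn and Vasquez both have date of consecration or institution Jul 21, 2001, so the next rule applies.
Quinn and Vasquez are each a member of the cathedral chapter, so the next rule applies.
Among Quinn and Vasquez, alphabetically by surname: Quinn before Vasquez.
Bianchi and Petrov both have years in holy orders 35 years, so the next rule applies.
Bianchi and Petrov both have date of consecration or institution Dec 23, 2007, so the next rule applies.
Bianchi and Petrov are each not a chapter member, so the next rule applies.
Among Bianchi and Petrov, alphabetically by surname: Bianchi before Petrov.
Among Saleh, Yilmaz, Espinoza and Whitfield, by years in holy orders (higher first) (reversed rule for this group): Saleh and Yilmaz (33 years) before Espinoza and Whitfield (12 years).
Saleh and Yilmaz both have date of consecration or institution Jul 4, 1991, so the next rule applies.
Saleh and Yilmaz are each a member of the cathedral chapter, so the next rule applies.
Among Saleh and Yilmaz, alphabetically by surname: Saleh before Yilmaz.
Espinoza and Whitfield both have date of consecration or institution Nov 23, 1997, so the next rule applies.
Espinoza and Whitfield are each not a chapter member, so the next rule applies.
Among Espinoza and Whitfield, alphabetically by surname: Espinoza before Whitfield.
Full order: Oyelaran, Quinn, Vasquez, Bianchi, Petrov, Saleh, Yilmaz, Espinoza, Whitfield.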